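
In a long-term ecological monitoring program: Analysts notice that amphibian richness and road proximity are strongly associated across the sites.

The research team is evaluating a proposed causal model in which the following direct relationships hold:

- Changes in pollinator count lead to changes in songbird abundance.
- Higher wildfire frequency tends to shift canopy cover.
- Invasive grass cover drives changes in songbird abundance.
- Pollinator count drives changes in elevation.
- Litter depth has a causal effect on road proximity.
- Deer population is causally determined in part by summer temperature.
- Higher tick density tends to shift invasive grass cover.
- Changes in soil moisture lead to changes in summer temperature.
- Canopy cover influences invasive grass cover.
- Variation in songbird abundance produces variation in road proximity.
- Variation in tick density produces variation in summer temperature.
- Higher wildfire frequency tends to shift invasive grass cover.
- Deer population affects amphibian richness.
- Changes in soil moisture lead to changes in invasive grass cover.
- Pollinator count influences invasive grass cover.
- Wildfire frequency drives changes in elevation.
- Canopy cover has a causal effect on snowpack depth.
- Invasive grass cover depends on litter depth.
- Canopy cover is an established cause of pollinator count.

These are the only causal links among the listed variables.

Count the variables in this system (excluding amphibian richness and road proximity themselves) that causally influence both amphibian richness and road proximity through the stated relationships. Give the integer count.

The common causes are: soil moisture (to amphibian richness via soil moisture → summer temperature → deer population → amphibian richness; to road proximity via soil moisture → invasive grass cover → songbird abundance → road proximity); tick density (to amphibian richness via tick density → summer temperature → deer population → amphibian richness; to road proximity via tick density → invasive grass cover → songbird abundance → road proximity).
Every other variable lacks a causal path to at least one of amphibian richness and road proximity.

2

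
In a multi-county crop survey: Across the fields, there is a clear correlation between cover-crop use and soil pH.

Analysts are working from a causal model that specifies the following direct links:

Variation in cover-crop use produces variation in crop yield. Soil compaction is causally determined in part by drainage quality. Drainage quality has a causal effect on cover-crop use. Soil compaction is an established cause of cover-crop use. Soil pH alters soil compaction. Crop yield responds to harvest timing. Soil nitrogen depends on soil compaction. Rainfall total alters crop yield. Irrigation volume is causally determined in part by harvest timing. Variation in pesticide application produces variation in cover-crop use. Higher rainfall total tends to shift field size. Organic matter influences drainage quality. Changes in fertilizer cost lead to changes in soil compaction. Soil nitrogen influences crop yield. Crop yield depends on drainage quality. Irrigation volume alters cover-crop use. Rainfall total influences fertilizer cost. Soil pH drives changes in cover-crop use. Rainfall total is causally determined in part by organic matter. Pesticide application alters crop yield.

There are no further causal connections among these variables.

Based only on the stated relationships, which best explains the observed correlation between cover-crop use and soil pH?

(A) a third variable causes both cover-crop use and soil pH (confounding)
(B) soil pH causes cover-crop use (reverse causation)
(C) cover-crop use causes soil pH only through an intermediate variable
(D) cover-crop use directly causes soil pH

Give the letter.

B

The stated link runs soil pH → cover-crop use; cover-crop use has no causal path to soil pH. No variable causes both, so confounding is ruled out. The correlation reflects reverse causation.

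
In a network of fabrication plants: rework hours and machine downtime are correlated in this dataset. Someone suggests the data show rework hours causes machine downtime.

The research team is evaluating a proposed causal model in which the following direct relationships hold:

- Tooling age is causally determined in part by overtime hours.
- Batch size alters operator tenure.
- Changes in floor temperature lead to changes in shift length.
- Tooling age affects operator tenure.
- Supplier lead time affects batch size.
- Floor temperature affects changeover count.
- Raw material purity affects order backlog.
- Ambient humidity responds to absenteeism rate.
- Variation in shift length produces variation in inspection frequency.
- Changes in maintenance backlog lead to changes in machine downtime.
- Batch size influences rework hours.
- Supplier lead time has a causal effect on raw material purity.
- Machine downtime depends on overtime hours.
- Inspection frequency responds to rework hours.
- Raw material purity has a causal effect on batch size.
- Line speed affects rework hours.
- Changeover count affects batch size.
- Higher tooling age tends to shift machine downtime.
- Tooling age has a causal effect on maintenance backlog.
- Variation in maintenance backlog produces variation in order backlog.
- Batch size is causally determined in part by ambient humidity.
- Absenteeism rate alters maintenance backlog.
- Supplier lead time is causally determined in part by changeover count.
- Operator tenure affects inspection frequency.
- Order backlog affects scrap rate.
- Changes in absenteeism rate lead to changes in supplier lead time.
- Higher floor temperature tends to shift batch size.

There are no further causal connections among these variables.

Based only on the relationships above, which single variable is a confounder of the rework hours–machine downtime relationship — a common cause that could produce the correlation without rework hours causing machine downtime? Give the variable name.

absenteeism rate

Absenteeism rate has a causal path to rework hours (absenteeism rate → ambient humidity → batch size → rework hours) and a separate causal path to machine downtime (absenteeism rate → maintenance backlog → machine downtime), so it is a common cause of both.
No stated relationship gives rework hours a causal route to machine downtime, so the correlation is explained by the shared upstream cause rather than a direct effect.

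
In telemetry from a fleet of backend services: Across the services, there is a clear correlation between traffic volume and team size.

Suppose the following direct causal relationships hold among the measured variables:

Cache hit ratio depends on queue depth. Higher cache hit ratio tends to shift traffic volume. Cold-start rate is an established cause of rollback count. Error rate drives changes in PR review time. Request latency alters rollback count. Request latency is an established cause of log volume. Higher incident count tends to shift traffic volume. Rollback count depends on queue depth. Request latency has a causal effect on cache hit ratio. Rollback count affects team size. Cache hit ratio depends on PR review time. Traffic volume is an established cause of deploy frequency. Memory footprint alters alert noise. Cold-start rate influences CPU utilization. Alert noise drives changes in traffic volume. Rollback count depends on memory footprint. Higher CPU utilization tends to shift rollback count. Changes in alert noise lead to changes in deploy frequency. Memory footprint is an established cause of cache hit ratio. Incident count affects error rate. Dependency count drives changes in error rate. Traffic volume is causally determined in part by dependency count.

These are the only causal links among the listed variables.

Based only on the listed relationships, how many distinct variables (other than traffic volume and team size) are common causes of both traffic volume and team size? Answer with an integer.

3

The common causes are: memory footprint (to traffic volume via memory footprint → cache hit ratio → traffic volume; to team size via memory footprint → rollback count → team size); queue depth (to traffic volume via queue depth → cache hit ratio → traffic volume; to team size via queue depth → rollback count → team size); request latency (to traffic volume via request latency → cache hit ratio → traffic volume; to team size via request latency → rollback count → team size).
Every other variable lacks a causal path to at least one of traffic volume and team size.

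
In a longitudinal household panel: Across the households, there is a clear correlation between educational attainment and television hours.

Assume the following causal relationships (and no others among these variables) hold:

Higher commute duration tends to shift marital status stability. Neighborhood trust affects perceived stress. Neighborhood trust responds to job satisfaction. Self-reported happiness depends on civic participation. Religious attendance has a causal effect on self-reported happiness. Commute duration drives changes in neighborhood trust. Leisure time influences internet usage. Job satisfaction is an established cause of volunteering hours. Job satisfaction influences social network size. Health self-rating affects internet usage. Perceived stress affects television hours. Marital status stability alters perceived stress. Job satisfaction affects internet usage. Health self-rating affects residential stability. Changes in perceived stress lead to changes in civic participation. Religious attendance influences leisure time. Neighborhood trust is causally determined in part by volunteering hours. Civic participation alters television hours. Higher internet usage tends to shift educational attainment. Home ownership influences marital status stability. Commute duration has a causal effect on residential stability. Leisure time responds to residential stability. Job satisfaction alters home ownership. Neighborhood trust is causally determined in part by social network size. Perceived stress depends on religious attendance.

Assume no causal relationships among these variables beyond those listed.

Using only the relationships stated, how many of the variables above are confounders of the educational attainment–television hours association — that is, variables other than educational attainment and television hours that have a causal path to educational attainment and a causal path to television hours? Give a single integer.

The common causes are: commute duration (to educational attainment via commute duration → residential stability → leisure time → internet usage → educational attainment; to television hours via commute duration → marital status stability → perceived stress → television hours); job satisfaction (to educational attainment via job satisfaction → internet usage → educational attainment; to television hours via job satisfaction → neighborhood trust → perceived stress → television hours); religious attendance (to educational attainment via religious attendance → leisure time → internet usage → educational attainment; to television hours via religious attendance → perceived stress → television hours).
Every other variable lacks a causal path to at least one of educational attainment and television hours.

3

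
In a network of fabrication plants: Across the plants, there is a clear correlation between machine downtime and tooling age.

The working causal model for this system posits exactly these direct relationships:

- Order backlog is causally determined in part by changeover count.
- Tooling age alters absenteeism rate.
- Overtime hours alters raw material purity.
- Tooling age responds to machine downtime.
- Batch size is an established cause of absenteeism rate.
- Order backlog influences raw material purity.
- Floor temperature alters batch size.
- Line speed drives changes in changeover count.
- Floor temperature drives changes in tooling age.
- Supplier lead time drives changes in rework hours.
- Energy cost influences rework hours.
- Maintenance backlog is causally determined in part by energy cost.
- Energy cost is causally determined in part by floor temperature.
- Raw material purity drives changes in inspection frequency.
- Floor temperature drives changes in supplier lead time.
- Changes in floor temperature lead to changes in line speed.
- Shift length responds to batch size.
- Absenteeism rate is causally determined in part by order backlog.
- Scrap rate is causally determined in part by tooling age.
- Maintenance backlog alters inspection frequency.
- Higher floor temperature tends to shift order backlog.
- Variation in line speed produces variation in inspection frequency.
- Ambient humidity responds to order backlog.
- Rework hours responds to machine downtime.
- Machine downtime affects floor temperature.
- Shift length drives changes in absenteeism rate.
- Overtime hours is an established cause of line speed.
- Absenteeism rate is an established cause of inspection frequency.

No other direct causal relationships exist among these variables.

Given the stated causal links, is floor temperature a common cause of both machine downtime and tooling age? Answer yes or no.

Floor temperature has no stated causal path to machine downtime. A confounder must cause both variables, so floor temperature does not qualify.

no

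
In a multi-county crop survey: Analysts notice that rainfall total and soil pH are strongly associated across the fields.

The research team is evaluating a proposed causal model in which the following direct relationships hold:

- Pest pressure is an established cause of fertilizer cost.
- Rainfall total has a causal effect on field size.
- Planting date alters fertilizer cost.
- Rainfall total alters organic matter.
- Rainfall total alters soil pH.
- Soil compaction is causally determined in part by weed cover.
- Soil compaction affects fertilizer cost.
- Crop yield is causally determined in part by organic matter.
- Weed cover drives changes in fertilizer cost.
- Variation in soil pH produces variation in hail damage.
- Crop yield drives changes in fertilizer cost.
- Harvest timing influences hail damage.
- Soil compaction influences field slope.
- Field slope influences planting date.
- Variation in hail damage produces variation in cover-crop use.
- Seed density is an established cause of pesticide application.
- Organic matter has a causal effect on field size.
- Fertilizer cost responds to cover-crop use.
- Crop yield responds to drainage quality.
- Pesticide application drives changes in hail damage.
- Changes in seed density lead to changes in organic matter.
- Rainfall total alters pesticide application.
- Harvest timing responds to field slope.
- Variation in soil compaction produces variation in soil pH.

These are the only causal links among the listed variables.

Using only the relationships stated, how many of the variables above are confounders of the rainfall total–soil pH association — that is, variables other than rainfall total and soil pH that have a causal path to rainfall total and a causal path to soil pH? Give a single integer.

0

No listed variable has a causal path to both rainfall total and soil pH, so there are no common causes.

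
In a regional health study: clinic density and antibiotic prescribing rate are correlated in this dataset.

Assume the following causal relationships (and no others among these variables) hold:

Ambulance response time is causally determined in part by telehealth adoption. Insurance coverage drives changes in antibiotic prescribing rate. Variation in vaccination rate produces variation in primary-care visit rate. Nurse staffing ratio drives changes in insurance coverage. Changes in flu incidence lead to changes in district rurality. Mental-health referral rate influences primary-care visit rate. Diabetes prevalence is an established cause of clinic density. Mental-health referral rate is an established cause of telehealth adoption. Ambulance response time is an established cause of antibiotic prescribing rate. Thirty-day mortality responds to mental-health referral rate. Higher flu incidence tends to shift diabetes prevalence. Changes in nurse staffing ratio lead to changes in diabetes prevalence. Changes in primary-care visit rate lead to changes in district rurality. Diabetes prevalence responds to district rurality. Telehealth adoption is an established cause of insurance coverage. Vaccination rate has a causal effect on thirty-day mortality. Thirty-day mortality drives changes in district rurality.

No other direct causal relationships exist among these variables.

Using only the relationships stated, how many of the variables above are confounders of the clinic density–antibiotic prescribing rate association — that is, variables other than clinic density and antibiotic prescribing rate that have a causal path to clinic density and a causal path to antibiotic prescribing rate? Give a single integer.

2

The common causes are: mental-health referral rate (to clinic density via mental-health referral rate → primary-care visit rate → district rurality → diabetes prevalence → clinic density; to antibiotic prescribing rate via mental-health referral rate → telehealth adoption → insurance coverage → antibiotic prescribing rate); nurse staffing ratio (to clinic density via nurse staffing ratio → diabetes prevalence → clinic density; to antibiotic prescribing rate via nurse staffing ratio → insurance coverage → antibiotic prescribing rate).
Every other variable lacks a causal path to at least one of clinic density and antibiotic prescribing rate.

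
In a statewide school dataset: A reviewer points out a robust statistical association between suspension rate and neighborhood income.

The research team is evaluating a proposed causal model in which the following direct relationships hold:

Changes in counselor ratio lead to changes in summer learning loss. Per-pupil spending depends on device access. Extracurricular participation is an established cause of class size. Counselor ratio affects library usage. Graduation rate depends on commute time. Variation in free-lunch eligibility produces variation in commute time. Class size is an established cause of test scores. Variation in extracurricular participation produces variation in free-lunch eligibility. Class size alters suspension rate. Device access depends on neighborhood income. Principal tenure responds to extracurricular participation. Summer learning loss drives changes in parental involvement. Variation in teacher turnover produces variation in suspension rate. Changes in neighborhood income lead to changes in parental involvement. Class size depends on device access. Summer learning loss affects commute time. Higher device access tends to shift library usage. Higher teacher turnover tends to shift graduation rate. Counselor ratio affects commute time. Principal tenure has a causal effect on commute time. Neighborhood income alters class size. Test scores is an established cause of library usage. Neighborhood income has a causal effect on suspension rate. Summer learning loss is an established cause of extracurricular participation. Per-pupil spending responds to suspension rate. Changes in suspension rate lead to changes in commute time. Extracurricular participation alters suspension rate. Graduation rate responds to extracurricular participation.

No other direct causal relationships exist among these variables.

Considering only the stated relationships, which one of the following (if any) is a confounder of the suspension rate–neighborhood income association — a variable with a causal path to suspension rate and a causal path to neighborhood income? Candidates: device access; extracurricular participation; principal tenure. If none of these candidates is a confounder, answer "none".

None of the listed candidates has causal paths to both suspension rate and neighborhood income in the stated relationships, so none is a common cause.

none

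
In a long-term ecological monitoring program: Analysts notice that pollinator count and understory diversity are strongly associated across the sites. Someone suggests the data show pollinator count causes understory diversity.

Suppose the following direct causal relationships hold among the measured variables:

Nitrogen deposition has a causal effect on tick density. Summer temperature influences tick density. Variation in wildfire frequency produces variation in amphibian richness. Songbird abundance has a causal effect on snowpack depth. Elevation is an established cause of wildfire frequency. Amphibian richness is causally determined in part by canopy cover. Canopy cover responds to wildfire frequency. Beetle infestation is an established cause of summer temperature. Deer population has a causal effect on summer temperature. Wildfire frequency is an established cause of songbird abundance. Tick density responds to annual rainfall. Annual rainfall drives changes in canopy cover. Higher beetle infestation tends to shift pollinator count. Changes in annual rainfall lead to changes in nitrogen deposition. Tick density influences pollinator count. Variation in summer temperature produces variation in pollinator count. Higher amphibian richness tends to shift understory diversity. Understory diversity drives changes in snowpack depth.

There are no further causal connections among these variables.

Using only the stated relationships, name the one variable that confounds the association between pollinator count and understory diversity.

annual rainfall

Annual rainfall has a causal path to pollinator count (annual rainfall → tick density → pollinator count) and a separate causal path to understory diversity (annual rainfall → canopy cover → amphibian richness → understory diversity), so it is a common cause of both.
No stated relationship gives pollinator count a causal route to understory diversity, so the correlation is explained by the shared upstream cause rather than a direct effect.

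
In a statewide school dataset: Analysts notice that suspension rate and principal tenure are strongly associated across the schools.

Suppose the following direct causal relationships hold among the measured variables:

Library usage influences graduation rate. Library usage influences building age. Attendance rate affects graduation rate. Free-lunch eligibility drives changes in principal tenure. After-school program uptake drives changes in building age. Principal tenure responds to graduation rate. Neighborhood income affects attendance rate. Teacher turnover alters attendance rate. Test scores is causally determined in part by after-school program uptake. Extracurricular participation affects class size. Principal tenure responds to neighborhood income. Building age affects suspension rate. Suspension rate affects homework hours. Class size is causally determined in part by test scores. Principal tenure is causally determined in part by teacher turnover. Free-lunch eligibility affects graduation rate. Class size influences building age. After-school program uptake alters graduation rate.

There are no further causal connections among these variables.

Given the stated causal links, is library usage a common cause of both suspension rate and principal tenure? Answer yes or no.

Library usage has a causal path to suspension rate (library usage → building age → suspension rate) and to principal tenure (library usage → graduation rate → principal tenure), so it is a common cause of both — a confounder.

yes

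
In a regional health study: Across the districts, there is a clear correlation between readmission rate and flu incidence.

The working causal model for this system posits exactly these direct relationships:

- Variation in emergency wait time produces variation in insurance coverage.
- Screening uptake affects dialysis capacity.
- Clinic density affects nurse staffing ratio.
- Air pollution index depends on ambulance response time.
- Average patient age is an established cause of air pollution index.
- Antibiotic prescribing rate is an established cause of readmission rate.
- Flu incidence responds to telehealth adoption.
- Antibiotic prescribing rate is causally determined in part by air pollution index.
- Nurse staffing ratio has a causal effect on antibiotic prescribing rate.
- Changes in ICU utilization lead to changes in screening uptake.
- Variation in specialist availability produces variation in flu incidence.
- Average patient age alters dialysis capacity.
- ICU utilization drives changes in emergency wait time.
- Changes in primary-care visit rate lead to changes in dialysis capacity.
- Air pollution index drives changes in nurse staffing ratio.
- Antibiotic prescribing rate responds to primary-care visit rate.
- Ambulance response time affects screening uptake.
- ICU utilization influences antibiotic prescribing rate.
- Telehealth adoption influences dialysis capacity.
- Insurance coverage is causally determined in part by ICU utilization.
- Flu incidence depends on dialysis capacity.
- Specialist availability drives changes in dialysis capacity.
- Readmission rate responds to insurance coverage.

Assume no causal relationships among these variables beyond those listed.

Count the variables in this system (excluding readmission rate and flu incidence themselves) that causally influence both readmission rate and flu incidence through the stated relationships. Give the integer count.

4

The common causes are: ICU utilization (to readmission rate via ICU utilization → insurance coverage → readmission rate; to flu incidence via ICU utilization → screening uptake → dialysis capacity → flu incidence); ambulance response time (to readmission rate via ambulance response time → air pollution index → antibiotic prescribing rate → readmission rate; to flu incidence via ambulance response time → screening uptake → dialysis capacity → flu incidence); average patient age (to readmission rate via average patient age → air pollution index → antibiotic prescribing rate → readmission rate; to flu incidence via average patient age → dialysis capacity → flu incidence); primary-care visit rate (to readmission rate via primary-care visit rate → antibiotic prescribing rate → readmission rate; to flu incidence via primary-care visit rate → dialysis capacity → flu incidence).
Every other variable lacks a causal path to at least one of readmission rate and flu incidence.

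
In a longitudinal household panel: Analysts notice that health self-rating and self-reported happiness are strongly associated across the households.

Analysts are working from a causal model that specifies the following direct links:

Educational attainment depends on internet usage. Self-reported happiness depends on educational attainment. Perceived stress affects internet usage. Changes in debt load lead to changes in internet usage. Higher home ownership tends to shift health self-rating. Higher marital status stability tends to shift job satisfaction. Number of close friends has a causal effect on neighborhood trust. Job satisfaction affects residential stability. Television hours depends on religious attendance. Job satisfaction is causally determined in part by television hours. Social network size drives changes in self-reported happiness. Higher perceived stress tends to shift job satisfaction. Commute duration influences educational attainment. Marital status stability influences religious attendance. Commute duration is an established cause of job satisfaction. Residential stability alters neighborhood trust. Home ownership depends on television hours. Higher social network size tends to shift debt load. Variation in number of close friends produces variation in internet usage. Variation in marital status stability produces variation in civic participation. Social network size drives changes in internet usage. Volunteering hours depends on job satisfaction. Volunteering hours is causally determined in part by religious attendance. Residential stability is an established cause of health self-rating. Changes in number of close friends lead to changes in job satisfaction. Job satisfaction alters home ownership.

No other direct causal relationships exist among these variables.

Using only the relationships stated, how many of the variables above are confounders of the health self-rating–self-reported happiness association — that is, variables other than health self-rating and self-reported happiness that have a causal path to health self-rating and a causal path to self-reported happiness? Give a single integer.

3

The common causes are: commute duration (to health self-rating via commute duration → job satisfaction → home ownership → health self-rating; to self-reported happiness via commute duration → educational attainment → self-reported happiness); number of close friends (to health self-rating via number of close friends → job satisfaction → home ownership → health self-rating; to self-reported happiness via number of close friends → internet usage → educational attainment → self-reported happiness); perceived stress (to health self-rating via perceived stress → job satisfaction → home ownership → health self-rating; to self-reported happiness via perceived stress → internet usage → educational attainment → self-reported happiness).
Every other variable lacks a causal path to at least one of health self-rating and self-reported happiness.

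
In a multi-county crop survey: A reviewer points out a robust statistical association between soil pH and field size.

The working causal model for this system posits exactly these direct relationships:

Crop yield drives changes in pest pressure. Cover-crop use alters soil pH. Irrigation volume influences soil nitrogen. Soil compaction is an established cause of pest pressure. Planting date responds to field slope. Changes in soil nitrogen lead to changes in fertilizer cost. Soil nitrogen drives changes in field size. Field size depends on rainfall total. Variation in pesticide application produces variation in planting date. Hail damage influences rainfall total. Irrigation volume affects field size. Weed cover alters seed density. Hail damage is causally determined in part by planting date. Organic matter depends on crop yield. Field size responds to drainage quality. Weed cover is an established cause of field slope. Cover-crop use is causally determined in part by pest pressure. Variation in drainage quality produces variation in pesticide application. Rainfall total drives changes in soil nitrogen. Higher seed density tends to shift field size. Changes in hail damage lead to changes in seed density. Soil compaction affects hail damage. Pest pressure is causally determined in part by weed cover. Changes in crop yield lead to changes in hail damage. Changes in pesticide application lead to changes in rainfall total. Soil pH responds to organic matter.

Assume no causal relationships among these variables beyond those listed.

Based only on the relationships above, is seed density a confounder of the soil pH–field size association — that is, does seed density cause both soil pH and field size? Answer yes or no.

Seed density has no stated causal path to soil pH. A confounder must cause both variables, so seed density does not qualify.

no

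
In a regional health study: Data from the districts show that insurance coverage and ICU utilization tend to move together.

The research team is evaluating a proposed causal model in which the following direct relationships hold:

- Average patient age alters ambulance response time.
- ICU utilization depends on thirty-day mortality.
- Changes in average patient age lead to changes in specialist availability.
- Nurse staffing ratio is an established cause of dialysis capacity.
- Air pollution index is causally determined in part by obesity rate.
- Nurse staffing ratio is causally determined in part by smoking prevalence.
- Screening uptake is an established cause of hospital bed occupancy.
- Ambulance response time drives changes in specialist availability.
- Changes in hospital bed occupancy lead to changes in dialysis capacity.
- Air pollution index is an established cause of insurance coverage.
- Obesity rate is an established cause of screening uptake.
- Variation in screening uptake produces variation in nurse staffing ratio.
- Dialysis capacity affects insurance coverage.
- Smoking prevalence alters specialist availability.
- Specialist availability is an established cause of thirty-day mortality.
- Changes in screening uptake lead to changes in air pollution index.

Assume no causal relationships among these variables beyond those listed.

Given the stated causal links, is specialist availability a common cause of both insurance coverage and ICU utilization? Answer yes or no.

no

Specialist availability has no stated causal path to insurance coverage. A confounder must cause both variables, so specialist availability does not qualify.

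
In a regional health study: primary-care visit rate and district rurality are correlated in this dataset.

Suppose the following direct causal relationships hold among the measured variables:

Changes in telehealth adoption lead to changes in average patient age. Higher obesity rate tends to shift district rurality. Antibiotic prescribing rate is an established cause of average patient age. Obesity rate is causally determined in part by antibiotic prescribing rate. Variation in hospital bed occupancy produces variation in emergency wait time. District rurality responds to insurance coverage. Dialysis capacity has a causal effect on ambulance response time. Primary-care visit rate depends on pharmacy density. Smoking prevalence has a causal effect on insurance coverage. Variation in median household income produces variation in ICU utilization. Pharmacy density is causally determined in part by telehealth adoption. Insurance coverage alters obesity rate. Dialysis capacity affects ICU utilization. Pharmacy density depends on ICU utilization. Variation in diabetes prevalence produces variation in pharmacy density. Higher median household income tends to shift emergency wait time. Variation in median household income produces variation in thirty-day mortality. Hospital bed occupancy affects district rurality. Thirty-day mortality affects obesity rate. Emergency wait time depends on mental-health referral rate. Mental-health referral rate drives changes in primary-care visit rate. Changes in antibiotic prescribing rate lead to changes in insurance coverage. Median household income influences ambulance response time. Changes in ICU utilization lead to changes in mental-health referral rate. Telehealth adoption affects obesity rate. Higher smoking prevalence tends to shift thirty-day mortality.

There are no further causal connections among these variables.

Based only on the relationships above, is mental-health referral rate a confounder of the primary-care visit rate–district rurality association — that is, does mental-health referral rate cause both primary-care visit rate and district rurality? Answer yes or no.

Mental-health referral rate has no stated causal path to district rurality. A confounder must cause both variables, so mental-health referral rate does not qualify.

no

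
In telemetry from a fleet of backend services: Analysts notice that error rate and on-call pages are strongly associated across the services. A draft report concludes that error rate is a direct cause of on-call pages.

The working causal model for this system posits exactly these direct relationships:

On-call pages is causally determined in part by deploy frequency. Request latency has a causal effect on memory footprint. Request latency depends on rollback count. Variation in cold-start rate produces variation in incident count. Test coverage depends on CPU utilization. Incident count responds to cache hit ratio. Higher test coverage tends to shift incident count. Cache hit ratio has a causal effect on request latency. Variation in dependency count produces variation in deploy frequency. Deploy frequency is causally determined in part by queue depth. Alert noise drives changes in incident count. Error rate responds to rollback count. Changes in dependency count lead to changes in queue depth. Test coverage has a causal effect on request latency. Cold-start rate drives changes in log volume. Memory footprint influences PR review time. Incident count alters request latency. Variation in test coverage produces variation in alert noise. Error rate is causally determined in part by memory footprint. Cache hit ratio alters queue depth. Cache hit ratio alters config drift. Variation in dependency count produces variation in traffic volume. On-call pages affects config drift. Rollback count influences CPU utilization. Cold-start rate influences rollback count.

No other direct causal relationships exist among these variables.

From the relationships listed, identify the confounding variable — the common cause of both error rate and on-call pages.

Cache hit ratio has a causal path to error rate (cache hit ratio → request latency → memory footprint → error rate) and a separate causal path to on-call pages (cache hit ratio → queue depth → deploy frequency → on-call pages), so it is a common cause of both.
No stated relationship gives error rate a causal route to on-call pages, so the correlation is explained by the shared upstream cause rather than a direct effect.

cache hit ratio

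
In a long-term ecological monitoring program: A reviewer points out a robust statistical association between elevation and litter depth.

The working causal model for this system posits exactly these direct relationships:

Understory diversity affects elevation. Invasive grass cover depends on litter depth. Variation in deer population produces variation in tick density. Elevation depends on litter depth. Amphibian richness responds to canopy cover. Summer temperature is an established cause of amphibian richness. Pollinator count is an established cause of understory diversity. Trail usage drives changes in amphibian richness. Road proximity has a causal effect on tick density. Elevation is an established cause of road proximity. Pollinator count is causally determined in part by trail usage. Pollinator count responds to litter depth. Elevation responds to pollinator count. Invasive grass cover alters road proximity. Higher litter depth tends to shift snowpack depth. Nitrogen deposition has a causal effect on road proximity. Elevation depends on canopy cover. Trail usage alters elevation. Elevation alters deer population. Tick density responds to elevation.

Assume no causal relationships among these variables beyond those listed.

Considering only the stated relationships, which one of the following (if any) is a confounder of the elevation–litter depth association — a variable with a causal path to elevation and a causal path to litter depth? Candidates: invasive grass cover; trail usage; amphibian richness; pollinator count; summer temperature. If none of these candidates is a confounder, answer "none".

None of the listed candidates has causal paths to both elevation and litter depth in the stated relationships, so none is a common cause.

none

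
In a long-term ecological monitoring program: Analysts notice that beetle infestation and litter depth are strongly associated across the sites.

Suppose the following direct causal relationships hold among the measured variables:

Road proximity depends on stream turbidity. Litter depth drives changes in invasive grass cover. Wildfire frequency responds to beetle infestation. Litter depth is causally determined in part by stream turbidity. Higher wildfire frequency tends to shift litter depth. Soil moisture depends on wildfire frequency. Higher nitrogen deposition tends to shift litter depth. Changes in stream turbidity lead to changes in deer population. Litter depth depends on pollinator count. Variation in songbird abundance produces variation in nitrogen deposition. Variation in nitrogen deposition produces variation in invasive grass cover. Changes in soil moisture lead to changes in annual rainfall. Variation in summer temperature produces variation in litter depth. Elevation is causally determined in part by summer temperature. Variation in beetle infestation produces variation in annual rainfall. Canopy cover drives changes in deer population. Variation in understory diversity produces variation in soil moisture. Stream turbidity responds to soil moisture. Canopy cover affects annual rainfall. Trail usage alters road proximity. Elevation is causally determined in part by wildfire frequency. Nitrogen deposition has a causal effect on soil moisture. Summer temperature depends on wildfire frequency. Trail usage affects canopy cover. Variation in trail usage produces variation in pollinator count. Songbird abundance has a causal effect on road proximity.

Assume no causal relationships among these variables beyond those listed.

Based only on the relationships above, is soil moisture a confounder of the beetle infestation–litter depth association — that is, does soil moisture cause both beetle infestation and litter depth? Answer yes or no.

no

Soil moisture has no stated causal path to beetle infestation. A confounder must cause both variables, so soil moisture does not qualify.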